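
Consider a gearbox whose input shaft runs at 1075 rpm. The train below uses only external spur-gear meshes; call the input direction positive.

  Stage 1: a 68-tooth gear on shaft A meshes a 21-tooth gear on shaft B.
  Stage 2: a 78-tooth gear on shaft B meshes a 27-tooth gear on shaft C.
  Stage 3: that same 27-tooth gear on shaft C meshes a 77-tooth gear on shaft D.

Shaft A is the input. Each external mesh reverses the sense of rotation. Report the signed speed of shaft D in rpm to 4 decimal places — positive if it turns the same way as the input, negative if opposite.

-3526.1596 rpm (opposite to input, |ω| = 3526.1596 rpm)

Stage 1 [68T→21T]: ω = 1075.0000×68/21 = 3480.9524 rpm, dir flips to −; running = −3480.9524
Stage 2 [78T→27T]: ω = 3480.9524×78/27 = 10056.0847 rpm, dir flips to +; running = +10056.0847
Stage 3 [27T→77T]: ω = 10056.0847×27/77 = 3526.1596 rpm, dir flips to −; running = −3526.1596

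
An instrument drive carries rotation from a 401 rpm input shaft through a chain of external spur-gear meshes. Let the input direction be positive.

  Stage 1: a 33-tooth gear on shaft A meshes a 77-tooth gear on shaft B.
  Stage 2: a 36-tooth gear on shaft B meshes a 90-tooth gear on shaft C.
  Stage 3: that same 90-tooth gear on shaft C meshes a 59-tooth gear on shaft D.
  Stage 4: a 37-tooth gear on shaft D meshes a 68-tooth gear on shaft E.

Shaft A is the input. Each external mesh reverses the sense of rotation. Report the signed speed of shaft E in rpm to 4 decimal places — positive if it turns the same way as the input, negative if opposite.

+57.0573 rpm (same as input, |ω| = 57.0573 rpm)

Stage 1 [33T→77T]: ω = 401.0000×33/77 = 171.8571 rpm, dir flips to −; running = −171.8571
Stage 2 [36T→90T]: ω = 171.8571×36/90 = 68.7429 rpm, dir flips to +; running = +68.7429
Stage 3 [90T→59T]: ω = 68.7429×90/59 = 104.8620 rpm, dir flips to −; running = −104.8620
Stage 4 [37T→68T]: ω = 104.8620×37/68 = 57.0573 rpm, dir flips to +; running = +57.0573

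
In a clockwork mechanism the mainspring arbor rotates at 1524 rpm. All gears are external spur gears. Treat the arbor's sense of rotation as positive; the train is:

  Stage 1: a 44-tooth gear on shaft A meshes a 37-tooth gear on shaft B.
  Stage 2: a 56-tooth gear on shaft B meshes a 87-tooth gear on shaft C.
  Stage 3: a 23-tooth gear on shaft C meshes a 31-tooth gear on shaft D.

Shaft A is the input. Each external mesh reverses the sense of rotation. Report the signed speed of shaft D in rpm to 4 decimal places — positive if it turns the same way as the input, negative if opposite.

-865.5075 rpm (opposite to input, |ω| = 865.5075 rpm)

Stage 1 [44T→37T]: ω = 1524.0000×44/37 = 1812.3243 rpm, dir flips to −; running = −1812.3243
Stage 2 [56T→87T]: ω = 1812.3243×56/87 = 1166.5536 rpm, dir flips to +; running = +1166.5536
Stage 3 [23T→31T]: ω = 1166.5536×23/31 = 865.5075 rpm, dir flips to −; running = −865.5075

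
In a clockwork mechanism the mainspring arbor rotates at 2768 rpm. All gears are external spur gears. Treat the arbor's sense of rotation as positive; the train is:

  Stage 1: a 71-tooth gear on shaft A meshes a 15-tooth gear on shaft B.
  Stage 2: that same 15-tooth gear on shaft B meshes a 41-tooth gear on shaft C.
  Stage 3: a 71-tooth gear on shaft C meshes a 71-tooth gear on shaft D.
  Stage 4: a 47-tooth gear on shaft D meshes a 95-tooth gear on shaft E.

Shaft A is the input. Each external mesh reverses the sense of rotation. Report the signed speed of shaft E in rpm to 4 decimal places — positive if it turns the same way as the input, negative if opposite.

+2371.4547 rpm (same as input, |ω| = 2371.4547 rpm)

Stage 1 [71T→15T]: ω = 2768.0000×71/15 = 13101.8667 rpm, dir flips to −; running = −13101.8667
Stage 2 [15T→41T]: ω = 13101.8667×15/41 = 4793.3659 rpm, dir flips to +; running = +4793.3659
Stage 3 [71T→71T]: ω = 4793.3659×71/71 = 4793.3659 rpm, dir flips to −; running = −4793.3659
Stage 4 [47T→95T]: ω = 4793.3659×47/95 = 2371.4547 rpm, dir flips to +; running = +2371.4547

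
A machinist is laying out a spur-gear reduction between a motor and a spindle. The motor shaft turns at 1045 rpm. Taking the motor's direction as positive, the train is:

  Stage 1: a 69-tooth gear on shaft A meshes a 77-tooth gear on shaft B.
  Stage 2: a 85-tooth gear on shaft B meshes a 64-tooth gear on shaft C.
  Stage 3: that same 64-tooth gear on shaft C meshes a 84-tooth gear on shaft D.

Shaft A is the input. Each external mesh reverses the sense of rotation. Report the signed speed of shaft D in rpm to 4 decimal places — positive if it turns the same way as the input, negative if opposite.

-947.5765 rpm (opposite to input, |ω| = 947.5765 rpm)

Stage 1 [69T→77T]: ω = 1045.0000×69/77 = 936.4286 rpm, dir flips to −; running = −936.4286
Stage 2 [85T→64T]: ω = 936.4286×85/64 = 1243.6942 rpm, dir flips to +; running = +1243.6942
Stage 3 [64T→84T]: ω = 1243.6942×64/84 = 947.5765 rpm, dir flips to −; running = −947.5765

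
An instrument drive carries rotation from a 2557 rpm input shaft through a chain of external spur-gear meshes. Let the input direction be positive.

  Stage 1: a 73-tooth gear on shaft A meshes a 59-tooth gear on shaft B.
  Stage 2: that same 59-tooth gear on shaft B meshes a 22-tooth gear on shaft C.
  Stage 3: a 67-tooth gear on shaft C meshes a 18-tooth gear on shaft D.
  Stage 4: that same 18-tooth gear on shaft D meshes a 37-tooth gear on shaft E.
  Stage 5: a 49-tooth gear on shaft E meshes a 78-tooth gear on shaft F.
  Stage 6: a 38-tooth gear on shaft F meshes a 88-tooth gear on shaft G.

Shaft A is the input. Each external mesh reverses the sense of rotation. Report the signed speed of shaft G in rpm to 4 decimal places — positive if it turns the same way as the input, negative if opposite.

+4167.7954 rpm (same as input, |ω| = 4167.7954 rpm)

Stage 1 [73T→59T]: ω = 2557.0000×73/59 = 3163.7458 rpm, dir flips to −; running = −3163.7458
Stage 2 [59T→22T]: ω = 3163.7458×59/22 = 8484.5909 rpm, dir flips to +; running = +8484.5909
Stage 3 [67T→18T]: ω = 8484.5909×67/18 = 31581.5328 rpm, dir flips to −; running = −31581.5328
Stage 4 [18T→37T]: ω = 31581.5328×18/37 = 15363.9889 rpm, dir flips to +; running = +15363.9889
Stage 5 [49T→78T]: ω = 15363.9889×49/78 = 9651.7366 rpm, dir flips to −; running = −9651.7366
Stage 6 [38T→88T]: ω = 9651.7366×38/88 = 4167.7954 rpm, dir flips to +; running = +4167.7954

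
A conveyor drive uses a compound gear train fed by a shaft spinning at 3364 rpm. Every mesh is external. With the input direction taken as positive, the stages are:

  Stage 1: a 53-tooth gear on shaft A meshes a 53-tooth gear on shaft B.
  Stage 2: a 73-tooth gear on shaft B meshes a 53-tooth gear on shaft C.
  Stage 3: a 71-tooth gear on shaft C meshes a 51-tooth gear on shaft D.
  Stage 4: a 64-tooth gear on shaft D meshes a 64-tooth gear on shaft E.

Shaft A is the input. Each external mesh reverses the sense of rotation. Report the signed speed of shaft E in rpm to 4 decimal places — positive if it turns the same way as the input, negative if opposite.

Stage 1 [53T→53T]: ω = 3364.0000×53/53 = 3364.0000 rpm, dir flips to −; running = −3364.0000
Stage 2 [73T→53T]: ω = 3364.0000×73/53 = 4633.4340 rpm, dir flips to +; running = +4633.4340
Stage 3 [71T→51T]: ω = 4633.4340×71/51 = 6450.4669 rpm, dir flips to −; running = −6450.4669
Stage 4 [64T→64T]: ω = 6450.4669×64/64 = 6450.4669 rpm, dir flips to +; running = +6450.4669

+6450.4669 rpm (same as input, |ω| = 6450.4669 rpm)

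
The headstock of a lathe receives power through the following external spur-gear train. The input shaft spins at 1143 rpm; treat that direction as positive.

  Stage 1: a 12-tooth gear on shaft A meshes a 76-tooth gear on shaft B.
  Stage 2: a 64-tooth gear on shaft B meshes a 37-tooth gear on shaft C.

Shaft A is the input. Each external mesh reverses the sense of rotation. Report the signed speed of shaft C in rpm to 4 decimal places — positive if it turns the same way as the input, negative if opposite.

Stage 1 [12T→76T]: ω = 1143.0000×12/76 = 180.4737 rpm, dir flips to −; running = −180.4737
Stage 2 [64T→37T]: ω = 180.4737×64/37 = 312.1707 rpm, dir flips to +; running = +312.1707

+312.1707 rpm (same as input, |ω| = 312.1707 rpm)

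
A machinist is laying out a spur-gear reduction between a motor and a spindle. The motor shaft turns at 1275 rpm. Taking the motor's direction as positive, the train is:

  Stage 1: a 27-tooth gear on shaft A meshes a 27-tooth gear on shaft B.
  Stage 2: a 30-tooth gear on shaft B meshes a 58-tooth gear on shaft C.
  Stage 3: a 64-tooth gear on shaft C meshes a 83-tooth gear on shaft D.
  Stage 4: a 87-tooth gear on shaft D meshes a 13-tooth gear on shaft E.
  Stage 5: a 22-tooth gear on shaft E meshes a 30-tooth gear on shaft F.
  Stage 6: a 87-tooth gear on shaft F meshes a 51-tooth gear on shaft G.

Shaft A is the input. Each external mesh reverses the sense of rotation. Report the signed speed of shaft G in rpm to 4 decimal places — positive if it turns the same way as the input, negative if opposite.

+4257.2753 rpm (same as input, |ω| = 4257.2753 rpm)

Stage 1 [27T→27T]: ω = 1275.0000×27/27 = 1275.0000 rpm, dir flips to −; running = −1275.0000
Stage 2 [30T→58T]: ω = 1275.0000×30/58 = 659.4828 rpm, dir flips to +; running = +659.4828
Stage 3 [64T→83T]: ω = 659.4828×64/83 = 508.5168 rpm, dir flips to −; running = −508.5168
Stage 4 [87T→13T]: ω = 508.5168×87/13 = 3403.1511 rpm, dir flips to +; running = +3403.1511
Stage 5 [22T→30T]: ω = 3403.1511×22/30 = 2495.6441 rpm, dir flips to −; running = −2495.6441
Stage 6 [87T→51T]: ω = 2495.6441×87/51 = 4257.2753 rpm, dir flips to +; running = +4257.2753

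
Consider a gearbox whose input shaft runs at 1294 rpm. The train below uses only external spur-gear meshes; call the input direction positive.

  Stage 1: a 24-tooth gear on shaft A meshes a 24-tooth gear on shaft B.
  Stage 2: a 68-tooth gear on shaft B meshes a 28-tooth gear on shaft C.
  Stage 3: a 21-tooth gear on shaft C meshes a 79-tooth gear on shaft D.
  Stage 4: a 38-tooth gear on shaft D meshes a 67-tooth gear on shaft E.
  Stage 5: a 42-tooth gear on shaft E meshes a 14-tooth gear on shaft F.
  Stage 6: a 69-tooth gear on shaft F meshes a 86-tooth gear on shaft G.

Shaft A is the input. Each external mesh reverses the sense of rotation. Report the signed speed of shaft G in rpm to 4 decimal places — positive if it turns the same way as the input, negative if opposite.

+1140.4022 rpm (same as input, |ω| = 1140.4022 rpm)

Stage 1 [24T→24T]: ω = 1294.0000×24/24 = 1294.0000 rpm, dir flips to −; running = −1294.0000
Stage 2 [68T→28T]: ω = 1294.0000×68/28 = 3142.5714 rpm, dir flips to +; running = +3142.5714
Stage 3 [21T→79T]: ω = 3142.5714×21/79 = 835.3671 rpm, dir flips to −; running = −835.3671
Stage 4 [38T→67T]: ω = 835.3671×38/67 = 473.7903 rpm, dir flips to +; running = +473.7903
Stage 5 [42T→14T]: ω = 473.7903×42/14 = 1421.3709 rpm, dir flips to −; running = −1421.3709
Stage 6 [69T→86T]: ω = 1421.3709×69/86 = 1140.4022 rpm, dir flips to +; running = +1140.4022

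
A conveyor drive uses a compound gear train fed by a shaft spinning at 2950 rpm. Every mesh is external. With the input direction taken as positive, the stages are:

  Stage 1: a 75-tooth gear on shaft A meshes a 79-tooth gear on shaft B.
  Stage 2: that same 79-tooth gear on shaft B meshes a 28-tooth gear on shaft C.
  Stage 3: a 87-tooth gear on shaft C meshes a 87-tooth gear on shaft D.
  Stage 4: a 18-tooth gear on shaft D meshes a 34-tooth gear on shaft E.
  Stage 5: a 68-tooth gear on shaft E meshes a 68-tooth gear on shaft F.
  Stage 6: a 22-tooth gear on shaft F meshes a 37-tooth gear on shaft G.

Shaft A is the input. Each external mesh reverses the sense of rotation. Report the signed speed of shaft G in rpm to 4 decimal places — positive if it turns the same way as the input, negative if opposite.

+2487.3666 rpm (same as input, |ω| = 2487.3666 rpm)

Stage 1 [75T→79T]: ω = 2950.0000×75/79 = 2800.6329 rpm, dir flips to −; running = −2800.6329
Stage 2 [79T→28T]: ω = 2800.6329×79/28 = 7901.7857 rpm, dir flips to +; running = +7901.7857
Stage 3 [87T→87T]: ω = 7901.7857×87/87 = 7901.7857 rpm, dir flips to −; running = −7901.7857
Stage 4 [18T→34T]: ω = 7901.7857×18/34 = 4183.2983 rpm, dir flips to +; running = +4183.2983
Stage 5 [68T→68T]: ω = 4183.2983×68/68 = 4183.2983 rpm, dir flips to −; running = −4183.2983
Stage 6 [22T→37T]: ω = 4183.2983×22/37 = 2487.3666 rpm, dir flips to +; running = +2487.3666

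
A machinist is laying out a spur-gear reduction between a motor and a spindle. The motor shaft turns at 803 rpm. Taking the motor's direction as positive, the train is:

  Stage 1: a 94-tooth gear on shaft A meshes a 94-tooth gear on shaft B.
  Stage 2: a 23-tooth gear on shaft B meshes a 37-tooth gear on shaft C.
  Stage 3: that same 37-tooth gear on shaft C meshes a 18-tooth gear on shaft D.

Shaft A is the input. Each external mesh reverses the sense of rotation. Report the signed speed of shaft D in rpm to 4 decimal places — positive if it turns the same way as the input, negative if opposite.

-1026.0556 rpm (opposite to input, |ω| = 1026.0556 rpm)

Stage 1 [94T→94T]: ω = 803.0000×94/94 = 803.0000 rpm, dir flips to −; running = −803.0000
Stage 2 [23T→37T]: ω = 803.0000×23/37 = 499.1622 rpm, dir flips to +; running = +499.1622
Stage 3 [37T→18T]: ω = 499.1622×37/18 = 1026.0556 rpm, dir flips to −; running = −1026.0556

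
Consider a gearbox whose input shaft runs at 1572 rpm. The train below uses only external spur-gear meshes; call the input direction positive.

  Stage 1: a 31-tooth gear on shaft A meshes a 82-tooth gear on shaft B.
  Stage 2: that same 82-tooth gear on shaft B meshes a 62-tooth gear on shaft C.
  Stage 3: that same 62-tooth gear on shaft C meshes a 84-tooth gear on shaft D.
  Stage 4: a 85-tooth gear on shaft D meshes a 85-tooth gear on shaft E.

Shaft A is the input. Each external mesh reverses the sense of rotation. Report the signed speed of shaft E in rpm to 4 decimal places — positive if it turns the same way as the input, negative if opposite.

Stage 1 [31T→82T]: ω = 1572.0000×31/82 = 594.2927 rpm, dir flips to −; running = −594.2927
Stage 2 [82T→62T]: ω = 594.2927×82/62 = 786.0000 rpm, dir flips to +; running = +786.0000
Stage 3 [62T→84T]: ω = 786.0000×62/84 = 580.1429 rpm, dir flips to −; running = −580.1429
Stage 4 [85T→85T]: ω = 580.1429×85/85 = 580.1429 rpm, dir flips to +; running = +580.1429

+580.1429 rpm (same as input, |ω| = 580.1429 rpm)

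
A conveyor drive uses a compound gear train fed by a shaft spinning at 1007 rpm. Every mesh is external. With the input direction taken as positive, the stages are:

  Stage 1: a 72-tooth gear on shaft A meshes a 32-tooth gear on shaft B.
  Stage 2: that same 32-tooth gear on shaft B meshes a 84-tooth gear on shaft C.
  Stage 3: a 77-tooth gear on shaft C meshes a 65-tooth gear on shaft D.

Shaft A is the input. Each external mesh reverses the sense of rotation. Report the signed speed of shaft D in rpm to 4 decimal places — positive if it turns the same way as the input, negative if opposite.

Stage 1 [72T→32T]: ω = 1007.0000×72/32 = 2265.7500 rpm, dir flips to −; running = −2265.7500
Stage 2 [32T→84T]: ω = 2265.7500×32/84 = 863.1429 rpm, dir flips to +; running = +863.1429
Stage 3 [77T→65T]: ω = 863.1429×77/65 = 1022.4923 rpm, dir flips to −; running = −1022.4923

-1022.4923 rpm (opposite to input, |ω| = 1022.4923 rpm)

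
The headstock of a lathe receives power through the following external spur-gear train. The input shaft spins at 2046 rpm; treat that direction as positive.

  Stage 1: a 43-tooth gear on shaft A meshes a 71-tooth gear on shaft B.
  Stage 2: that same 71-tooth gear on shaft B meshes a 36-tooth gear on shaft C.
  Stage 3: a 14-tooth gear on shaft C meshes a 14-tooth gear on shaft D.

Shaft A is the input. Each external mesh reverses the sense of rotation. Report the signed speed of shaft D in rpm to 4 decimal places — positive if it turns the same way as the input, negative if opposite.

Stage 1 [43T→71T]: ω = 2046.0000×43/71 = 1239.1268 rpm, dir flips to −; running = −1239.1268
Stage 2 [71T→36T]: ω = 1239.1268×71/36 = 2443.8333 rpm, dir flips to +; running = +2443.8333
Stage 3 [14T→14T]: ω = 2443.8333×14/14 = 2443.8333 rpm, dir flips to −; running = −2443.8333

-2443.8333 rpm (opposite to input, |ω| = 2443.8333 rpm)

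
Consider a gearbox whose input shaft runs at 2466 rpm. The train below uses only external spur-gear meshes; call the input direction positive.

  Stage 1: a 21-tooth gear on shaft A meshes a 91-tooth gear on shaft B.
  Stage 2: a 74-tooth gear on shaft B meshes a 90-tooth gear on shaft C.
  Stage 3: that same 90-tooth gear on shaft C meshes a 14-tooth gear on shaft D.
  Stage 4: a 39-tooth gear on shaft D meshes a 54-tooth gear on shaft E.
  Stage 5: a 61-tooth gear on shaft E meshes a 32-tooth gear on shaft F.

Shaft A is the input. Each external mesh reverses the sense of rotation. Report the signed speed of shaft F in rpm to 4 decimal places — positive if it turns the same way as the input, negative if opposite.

Stage 1 [21T→91T]: ω = 2466.0000×21/91 = 569.0769 rpm, dir flips to −; running = −569.0769
Stage 2 [74T→90T]: ω = 569.0769×74/90 = 467.9077 rpm, dir flips to +; running = +467.9077
Stage 3 [90T→14T]: ω = 467.9077×90/14 = 3007.9780 rpm, dir flips to −; running = −3007.9780
Stage 4 [39T→54T]: ω = 3007.9780×39/54 = 2172.4286 rpm, dir flips to +; running = +2172.4286
Stage 5 [61T→32T]: ω = 2172.4286×61/32 = 4141.1920 rpm, dir flips to −; running = −4141.1920

-4141.1920 rpm (opposite to input, |ω| = 4141.1920 rpm)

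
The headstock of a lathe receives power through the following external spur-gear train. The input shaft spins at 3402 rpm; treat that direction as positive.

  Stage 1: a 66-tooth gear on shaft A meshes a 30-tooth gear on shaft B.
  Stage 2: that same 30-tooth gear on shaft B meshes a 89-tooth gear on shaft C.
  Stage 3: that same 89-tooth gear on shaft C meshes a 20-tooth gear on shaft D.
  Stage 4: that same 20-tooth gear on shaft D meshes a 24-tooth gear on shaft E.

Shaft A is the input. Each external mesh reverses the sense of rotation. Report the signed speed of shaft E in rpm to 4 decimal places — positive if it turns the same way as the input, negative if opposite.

Stage 1 [66T→30T]: ω = 3402.0000×66/30 = 7484.4000 rpm, dir flips to −; running = −7484.4000
Stage 2 [30T→89T]: ω = 7484.4000×30/89 = 2522.8315 rpm, dir flips to +; running = +2522.8315
Stage 3 [89T→20T]: ω = 2522.8315×89/20 = 11226.6000 rpm, dir flips to −; running = −11226.6000
Stage 4 [20T→24T]: ω = 11226.6000×20/24 = 9355.5000 rpm, dir flips to +; running = +9355.5000

+9355.5000 rpm (same as input, |ω| = 9355.5000 rpm)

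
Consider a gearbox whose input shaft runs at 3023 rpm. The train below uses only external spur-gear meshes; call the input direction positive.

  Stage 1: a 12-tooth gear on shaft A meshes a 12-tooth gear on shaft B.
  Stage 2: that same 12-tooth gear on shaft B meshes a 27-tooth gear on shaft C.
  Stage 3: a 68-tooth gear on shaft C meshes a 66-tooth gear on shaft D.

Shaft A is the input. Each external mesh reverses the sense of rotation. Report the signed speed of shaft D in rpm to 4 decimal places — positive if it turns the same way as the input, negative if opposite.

Stage 1 [12T→12T]: ω = 3023.0000×12/12 = 3023.0000 rpm, dir flips to −; running = −3023.0000
Stage 2 [12T→27T]: ω = 3023.0000×12/27 = 1343.5556 rpm, dir flips to +; running = +1343.5556
Stage 3 [68T→66T]: ω = 1343.5556×68/66 = 1384.2694 rpm, dir flips to −; running = −1384.2694

-1384.2694 rpm (opposite to input, |ω| = 1384.2694 rpm)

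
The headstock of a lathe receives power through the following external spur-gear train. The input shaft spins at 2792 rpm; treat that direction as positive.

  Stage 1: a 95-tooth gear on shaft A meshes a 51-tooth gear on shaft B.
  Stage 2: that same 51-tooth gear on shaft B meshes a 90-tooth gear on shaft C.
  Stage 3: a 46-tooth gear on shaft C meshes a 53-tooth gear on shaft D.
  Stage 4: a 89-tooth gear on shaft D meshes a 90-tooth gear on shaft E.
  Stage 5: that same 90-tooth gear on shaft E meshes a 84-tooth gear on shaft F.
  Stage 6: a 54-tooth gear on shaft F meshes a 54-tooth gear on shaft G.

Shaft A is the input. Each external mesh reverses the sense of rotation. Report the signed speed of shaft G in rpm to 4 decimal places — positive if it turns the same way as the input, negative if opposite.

Stage 1 [95T→51T]: ω = 2792.0000×95/51 = 5200.7843 rpm, dir flips to −; running = −5200.7843
Stage 2 [51T→90T]: ω = 5200.7843×51/90 = 2947.1111 rpm, dir flips to +; running = +2947.1111
Stage 3 [46T→53T]: ω = 2947.1111×46/53 = 2557.8700 rpm, dir flips to −; running = −2557.8700
Stage 4 [89T→90T]: ω = 2557.8700×89/90 = 2529.4492 rpm, dir flips to +; running = +2529.4492
Stage 5 [90T→84T]: ω = 2529.4492×90/84 = 2710.1242 rpm, dir flips to −; running = −2710.1242
Stage 6 [54T→54T]: ω = 2710.1242×54/54 = 2710.1242 rpm, dir flips to +; running = +2710.1242

+2710.1242 rpm (same as input, |ω| = 2710.1242 rpm)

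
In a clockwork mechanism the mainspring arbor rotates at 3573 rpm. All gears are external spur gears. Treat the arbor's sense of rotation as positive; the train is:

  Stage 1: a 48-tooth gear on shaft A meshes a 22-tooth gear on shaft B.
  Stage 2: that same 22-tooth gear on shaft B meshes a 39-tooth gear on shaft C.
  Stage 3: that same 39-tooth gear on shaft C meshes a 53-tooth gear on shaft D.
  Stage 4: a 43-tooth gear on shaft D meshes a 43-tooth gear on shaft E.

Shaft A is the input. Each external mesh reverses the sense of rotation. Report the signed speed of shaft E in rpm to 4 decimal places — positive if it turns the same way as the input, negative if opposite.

+3235.9245 rpm (same as input, |ω| = 3235.9245 rpm)

Stage 1 [48T→22T]: ω = 3573.0000×48/22 = 7795.6364 rpm, dir flips to −; running = −7795.6364
Stage 2 [22T→39T]: ω = 7795.6364×22/39 = 4397.5385 rpm, dir flips to +; running = +4397.5385
Stage 3 [39T→53T]: ω = 4397.5385×39/53 = 3235.9245 rpm, dir flips to −; running = −3235.9245
Stage 4 [43T→43T]: ω = 3235.9245×43/43 = 3235.9245 rpm, dir flips to +; running = +3235.9245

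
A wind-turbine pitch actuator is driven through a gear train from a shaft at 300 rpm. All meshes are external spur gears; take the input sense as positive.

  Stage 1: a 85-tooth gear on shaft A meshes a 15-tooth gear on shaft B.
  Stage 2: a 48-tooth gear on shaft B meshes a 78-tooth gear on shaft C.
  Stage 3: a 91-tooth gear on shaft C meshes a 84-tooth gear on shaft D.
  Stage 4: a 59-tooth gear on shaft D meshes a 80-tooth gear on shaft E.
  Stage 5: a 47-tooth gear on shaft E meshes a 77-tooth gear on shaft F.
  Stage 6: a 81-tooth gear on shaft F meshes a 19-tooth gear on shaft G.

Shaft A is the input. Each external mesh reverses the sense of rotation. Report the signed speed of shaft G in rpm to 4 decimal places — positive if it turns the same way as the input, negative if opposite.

Stage 1 [85T→15T]: ω = 300.0000×85/15 = 1700.0000 rpm, dir flips to −; running = −1700.0000
Stage 2 [48T→78T]: ω = 1700.0000×48/78 = 1046.1538 rpm, dir flips to +; running = +1046.1538
Stage 3 [91T→84T]: ω = 1046.1538×91/84 = 1133.3333 rpm, dir flips to −; running = −1133.3333
Stage 4 [59T→80T]: ω = 1133.3333×59/80 = 835.8333 rpm, dir flips to +; running = +835.8333
Stage 5 [47T→77T]: ω = 835.8333×47/77 = 510.1840 rpm, dir flips to −; running = −510.1840
Stage 6 [81T→19T]: ω = 510.1840×81/19 = 2174.9949 rpm, dir flips to +; running = +2174.9949

+2174.9949 rpm (same as input, |ω| = 2174.9949 rpm)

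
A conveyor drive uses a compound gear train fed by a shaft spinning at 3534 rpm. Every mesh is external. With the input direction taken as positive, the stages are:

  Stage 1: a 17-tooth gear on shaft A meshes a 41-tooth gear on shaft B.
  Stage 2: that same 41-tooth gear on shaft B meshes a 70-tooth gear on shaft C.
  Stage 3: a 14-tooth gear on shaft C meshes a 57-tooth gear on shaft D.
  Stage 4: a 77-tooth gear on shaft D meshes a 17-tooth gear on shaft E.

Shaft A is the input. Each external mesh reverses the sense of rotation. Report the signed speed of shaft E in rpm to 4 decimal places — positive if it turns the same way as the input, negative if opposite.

Stage 1 [17T→41T]: ω = 3534.0000×17/41 = 1465.3171 rpm, dir flips to −; running = −1465.3171
Stage 2 [41T→70T]: ω = 1465.3171×41/70 = 858.2571 rpm, dir flips to +; running = +858.2571
Stage 3 [14T→57T]: ω = 858.2571×14/57 = 210.8000 rpm, dir flips to −; running = −210.8000
Stage 4 [77T→17T]: ω = 210.8000×77/17 = 954.8000 rpm, dir flips to +; running = +954.8000

+954.8000 rpm (same as input, |ω| = 954.8000 rpm)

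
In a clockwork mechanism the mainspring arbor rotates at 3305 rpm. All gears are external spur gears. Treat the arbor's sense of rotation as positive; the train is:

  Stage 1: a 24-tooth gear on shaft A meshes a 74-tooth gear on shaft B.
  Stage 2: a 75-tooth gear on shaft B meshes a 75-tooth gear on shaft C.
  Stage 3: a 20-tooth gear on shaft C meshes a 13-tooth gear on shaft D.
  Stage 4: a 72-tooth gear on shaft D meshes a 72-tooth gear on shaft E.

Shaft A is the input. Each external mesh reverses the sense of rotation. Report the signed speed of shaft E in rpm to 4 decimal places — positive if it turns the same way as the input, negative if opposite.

+1649.0644 rpm (same as input, |ω| = 1649.0644 rpm)

Stage 1 [24T→74T]: ω = 3305.0000×24/74 = 1071.8919 rpm, dir flips to −; running = −1071.8919
Stage 2 [75T→75T]: ω = 1071.8919×75/75 = 1071.8919 rpm, dir flips to +; running = +1071.8919
Stage 3 [20T→13T]: ω = 1071.8919×20/13 = 1649.0644 rpm, dir flips to −; running = −1649.0644
Stage 4 [72T→72T]: ω = 1649.0644×72/72 = 1649.0644 rpm, dir flips to +; running = +1649.0644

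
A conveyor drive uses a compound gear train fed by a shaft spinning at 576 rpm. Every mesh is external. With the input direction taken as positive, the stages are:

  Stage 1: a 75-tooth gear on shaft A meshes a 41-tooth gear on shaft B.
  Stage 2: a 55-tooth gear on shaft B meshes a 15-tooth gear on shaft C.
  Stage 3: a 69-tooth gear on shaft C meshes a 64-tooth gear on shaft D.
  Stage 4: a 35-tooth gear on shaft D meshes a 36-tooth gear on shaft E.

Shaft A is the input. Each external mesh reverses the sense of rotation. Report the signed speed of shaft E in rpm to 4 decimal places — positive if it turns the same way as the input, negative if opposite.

Stage 1 [75T→41T]: ω = 576.0000×75/41 = 1053.6585 rpm, dir flips to −; running = −1053.6585
Stage 2 [55T→15T]: ω = 1053.6585×55/15 = 3863.4146 rpm, dir flips to +; running = +3863.4146
Stage 3 [69T→64T]: ω = 3863.4146×69/64 = 4165.2439 rpm, dir flips to −; running = −4165.2439
Stage 4 [35T→36T]: ω = 4165.2439×35/36 = 4049.5427 rpm, dir flips to +; running = +4049.5427

+4049.5427 rpm (same as input, |ω| = 4049.5427 rpm)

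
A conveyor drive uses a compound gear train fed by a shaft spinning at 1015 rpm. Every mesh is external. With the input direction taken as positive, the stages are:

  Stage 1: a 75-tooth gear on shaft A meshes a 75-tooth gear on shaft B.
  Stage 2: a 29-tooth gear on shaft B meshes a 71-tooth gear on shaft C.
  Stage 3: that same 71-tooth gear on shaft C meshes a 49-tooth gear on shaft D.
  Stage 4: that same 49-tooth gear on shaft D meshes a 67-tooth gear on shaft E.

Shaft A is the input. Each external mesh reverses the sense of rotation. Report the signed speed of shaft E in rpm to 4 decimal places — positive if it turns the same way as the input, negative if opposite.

Stage 1 [75T→75T]: ω = 1015.0000×75/75 = 1015.0000 rpm, dir flips to −; running = −1015.0000
Stage 2 [29T→71T]: ω = 1015.0000×29/71 = 414.5775 rpm, dir flips to +; running = +414.5775
Stage 3 [71T→49T]: ω = 414.5775×71/49 = 600.7143 rpm, dir flips to −; running = −600.7143
Stage 4 [49T→67T]: ω = 600.7143×49/67 = 439.3284 rpm, dir flips to +; running = +439.3284

+439.3284 rpm (same as input, |ω| = 439.3284 rpm)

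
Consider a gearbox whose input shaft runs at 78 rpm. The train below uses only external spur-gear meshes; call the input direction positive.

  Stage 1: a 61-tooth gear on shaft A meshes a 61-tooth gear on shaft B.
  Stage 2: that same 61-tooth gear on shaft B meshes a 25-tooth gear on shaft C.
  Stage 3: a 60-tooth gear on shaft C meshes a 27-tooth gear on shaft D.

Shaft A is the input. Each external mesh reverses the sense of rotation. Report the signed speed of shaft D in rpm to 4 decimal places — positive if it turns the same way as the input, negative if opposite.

-422.9333 rpm (opposite to input, |ω| = 422.9333 rpm)

Stage 1 [61T→61T]: ω = 78.0000×61/61 = 78.0000 rpm, dir flips to −; running = −78.0000
Stage 2 [61T→25T]: ω = 78.0000×61/25 = 190.3200 rpm, dir flips to +; running = +190.3200
Stage 3 [60T→27T]: ω = 190.3200×60/27 = 422.9333 rpm, dir flips to −; running = −422.9333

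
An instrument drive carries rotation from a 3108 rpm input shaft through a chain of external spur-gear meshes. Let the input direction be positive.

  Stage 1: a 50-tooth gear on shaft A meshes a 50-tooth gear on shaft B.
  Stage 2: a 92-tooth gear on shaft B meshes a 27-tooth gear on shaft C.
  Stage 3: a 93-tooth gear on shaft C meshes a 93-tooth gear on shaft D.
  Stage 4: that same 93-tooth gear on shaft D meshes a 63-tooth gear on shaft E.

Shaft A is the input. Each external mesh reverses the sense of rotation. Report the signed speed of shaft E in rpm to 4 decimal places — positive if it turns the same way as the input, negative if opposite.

Stage 1 [50T→50T]: ω = 3108.0000×50/50 = 3108.0000 rpm, dir flips to −; running = −3108.0000
Stage 2 [92T→27T]: ω = 3108.0000×92/27 = 10590.2222 rpm, dir flips to +; running = +10590.2222
Stage 3 [93T→93T]: ω = 10590.2222×93/93 = 10590.2222 rpm, dir flips to −; running = −10590.2222
Stage 4 [93T→63T]: ω = 10590.2222×93/63 = 15633.1852 rpm, dir flips to +; running = +15633.1852

+15633.1852 rpm (same as input, |ω| = 15633.1852 rpm)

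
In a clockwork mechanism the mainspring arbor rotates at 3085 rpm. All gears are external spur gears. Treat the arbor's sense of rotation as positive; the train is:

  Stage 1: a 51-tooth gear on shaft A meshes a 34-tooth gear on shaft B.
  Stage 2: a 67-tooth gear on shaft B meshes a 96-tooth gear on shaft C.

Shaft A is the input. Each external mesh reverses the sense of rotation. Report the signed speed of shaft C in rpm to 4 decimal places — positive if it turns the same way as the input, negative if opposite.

+3229.6094 rpm (same as input, |ω| = 3229.6094 rpm)

Stage 1 [51T→34T]: ω = 3085.0000×51/34 = 4627.5000 rpm, dir flips to −; running = −4627.5000
Stage 2 [67T→96T]: ω = 4627.5000×67/96 = 3229.6094 rpm, dir flips to +; running = +3229.6094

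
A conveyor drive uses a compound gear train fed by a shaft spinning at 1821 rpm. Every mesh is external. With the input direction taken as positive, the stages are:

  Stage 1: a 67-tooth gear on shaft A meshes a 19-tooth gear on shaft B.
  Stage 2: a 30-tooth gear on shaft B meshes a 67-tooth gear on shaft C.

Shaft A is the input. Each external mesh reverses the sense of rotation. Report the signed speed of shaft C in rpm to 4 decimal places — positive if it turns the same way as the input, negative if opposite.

Stage 1 [67T→19T]: ω = 1821.0000×67/19 = 6421.4211 rpm, dir flips to −; running = −6421.4211
Stage 2 [30T→67T]: ω = 6421.4211×30/67 = 2875.2632 rpm, dir flips to +; running = +2875.2632

+2875.2632 rpm (same as input, |ω| = 2875.2632 rpm)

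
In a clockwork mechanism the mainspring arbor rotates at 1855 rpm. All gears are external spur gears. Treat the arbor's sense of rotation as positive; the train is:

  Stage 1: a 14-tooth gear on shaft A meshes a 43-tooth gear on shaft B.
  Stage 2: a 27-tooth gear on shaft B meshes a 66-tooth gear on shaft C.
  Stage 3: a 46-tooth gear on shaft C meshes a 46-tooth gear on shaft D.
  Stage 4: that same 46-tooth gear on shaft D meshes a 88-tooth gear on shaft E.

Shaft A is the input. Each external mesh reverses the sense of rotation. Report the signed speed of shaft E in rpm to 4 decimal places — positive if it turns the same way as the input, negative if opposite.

+129.1512 rpm (same as input, |ω| = 129.1512 rpm)

Stage 1 [14T→43T]: ω = 1855.0000×14/43 = 603.9535 rpm, dir flips to −; running = −603.9535
Stage 2 [27T→66T]: ω = 603.9535×27/66 = 247.0719 rpm, dir flips to +; running = +247.0719
Stage 3 [46T→46T]: ω = 247.0719×46/46 = 247.0719 rpm, dir flips to −; running = −247.0719
Stage 4 [46T→88T]: ω = 247.0719×46/88 = 129.1512 rpm, dir flips to +; running = +129.1512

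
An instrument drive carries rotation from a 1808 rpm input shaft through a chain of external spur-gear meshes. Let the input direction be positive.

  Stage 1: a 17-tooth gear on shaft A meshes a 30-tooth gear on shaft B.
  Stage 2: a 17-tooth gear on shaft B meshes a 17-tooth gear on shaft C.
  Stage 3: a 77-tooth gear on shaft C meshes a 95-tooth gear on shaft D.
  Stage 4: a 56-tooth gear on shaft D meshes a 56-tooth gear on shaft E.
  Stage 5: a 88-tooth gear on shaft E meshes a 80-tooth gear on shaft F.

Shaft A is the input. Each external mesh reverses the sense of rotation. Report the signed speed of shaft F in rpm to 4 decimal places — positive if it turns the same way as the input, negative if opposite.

-913.4524 rpm (opposite to input, |ω| = 913.4524 rpm)

Stage 1 [17T→30T]: ω = 1808.0000×17/30 = 1024.5333 rpm, dir flips to −; running = −1024.5333
Stage 2 [17T→17T]: ω = 1024.5333×17/17 = 1024.5333 rpm, dir flips to +; running = +1024.5333
Stage 3 [77T→95T]: ω = 1024.5333×77/95 = 830.4112 rpm, dir flips to −; running = −830.4112
Stage 4 [56T→56T]: ω = 830.4112×56/56 = 830.4112 rpm, dir flips to +; running = +830.4112
Stage 5 [88T→80T]: ω = 830.4112×88/80 = 913.4524 rpm, dir flips to −; running = −913.4524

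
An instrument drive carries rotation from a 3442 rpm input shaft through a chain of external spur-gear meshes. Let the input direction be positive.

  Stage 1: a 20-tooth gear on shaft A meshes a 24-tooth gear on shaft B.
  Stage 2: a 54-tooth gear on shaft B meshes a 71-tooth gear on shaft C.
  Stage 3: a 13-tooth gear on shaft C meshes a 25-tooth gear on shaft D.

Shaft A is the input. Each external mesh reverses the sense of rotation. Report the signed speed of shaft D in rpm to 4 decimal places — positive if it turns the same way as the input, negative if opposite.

-1134.4056 rpm (opposite to input, |ω| = 1134.4056 rpm)

Stage 1 [20T→24T]: ω = 3442.0000×20/24 = 2868.3333 rpm, dir flips to −; running = −2868.3333
Stage 2 [54T→71T]: ω = 2868.3333×54/71 = 2181.5493 rpm, dir flips to +; running = +2181.5493
Stage 3 [13T→25T]: ω = 2181.5493×13/25 = 1134.4056 rpm, dir flips to −; running = −1134.4056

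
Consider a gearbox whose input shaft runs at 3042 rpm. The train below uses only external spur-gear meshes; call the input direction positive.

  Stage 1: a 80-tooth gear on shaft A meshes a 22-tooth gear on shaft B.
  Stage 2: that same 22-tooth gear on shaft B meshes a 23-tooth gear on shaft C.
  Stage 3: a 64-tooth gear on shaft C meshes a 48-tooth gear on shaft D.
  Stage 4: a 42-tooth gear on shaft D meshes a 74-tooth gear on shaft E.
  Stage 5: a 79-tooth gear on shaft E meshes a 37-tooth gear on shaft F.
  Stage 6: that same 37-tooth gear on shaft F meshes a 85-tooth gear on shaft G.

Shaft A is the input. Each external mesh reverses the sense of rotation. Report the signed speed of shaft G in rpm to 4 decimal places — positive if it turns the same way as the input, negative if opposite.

+7441.9343 rpm (same as input, |ω| = 7441.9343 rpm)

Stage 1 [80T→22T]: ω = 3042.0000×80/22 = 11061.8182 rpm, dir flips to −; running = −11061.8182
Stage 2 [22T→23T]: ω = 11061.8182×22/23 = 10580.8696 rpm, dir flips to +; running = +10580.8696
Stage 3 [64T→48T]: ω = 10580.8696×64/48 = 14107.8261 rpm, dir flips to −; running = −14107.8261
Stage 4 [42T→74T]: ω = 14107.8261×42/74 = 8007.1445 rpm, dir flips to +; running = +8007.1445
Stage 5 [79T→37T]: ω = 8007.1445×79/37 = 17096.3356 rpm, dir flips to −; running = −17096.3356
Stage 6 [37T→85T]: ω = 17096.3356×37/85 = 7441.9343 rpm, dir flips to +; running = +7441.9343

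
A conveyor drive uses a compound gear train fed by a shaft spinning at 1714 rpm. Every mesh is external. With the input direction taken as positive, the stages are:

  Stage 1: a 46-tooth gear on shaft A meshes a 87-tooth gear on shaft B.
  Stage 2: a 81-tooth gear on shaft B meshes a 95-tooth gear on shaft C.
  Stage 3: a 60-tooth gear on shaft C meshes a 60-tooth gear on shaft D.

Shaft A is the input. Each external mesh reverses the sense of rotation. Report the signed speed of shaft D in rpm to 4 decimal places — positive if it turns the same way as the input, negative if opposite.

Stage 1 [46T→87T]: ω = 1714.0000×46/87 = 906.2529 rpm, dir flips to −; running = −906.2529
Stage 2 [81T→95T]: ω = 906.2529×81/95 = 772.6998 rpm, dir flips to +; running = +772.6998
Stage 3 [60T→60T]: ω = 772.6998×60/60 = 772.6998 rpm, dir flips to −; running = −772.6998

-772.6998 rpm (opposite to input, |ω| = 772.6998 rpm)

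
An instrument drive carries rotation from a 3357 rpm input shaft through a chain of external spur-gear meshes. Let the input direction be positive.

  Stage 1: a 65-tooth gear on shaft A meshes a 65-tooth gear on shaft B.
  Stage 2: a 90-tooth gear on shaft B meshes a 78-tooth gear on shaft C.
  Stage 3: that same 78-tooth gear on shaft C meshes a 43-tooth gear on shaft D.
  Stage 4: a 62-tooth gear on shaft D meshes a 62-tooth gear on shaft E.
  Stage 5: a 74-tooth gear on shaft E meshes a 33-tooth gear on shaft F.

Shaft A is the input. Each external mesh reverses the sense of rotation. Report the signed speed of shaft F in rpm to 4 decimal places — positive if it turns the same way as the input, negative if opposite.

Stage 1 [65T→65T]: ω = 3357.0000×65/65 = 3357.0000 rpm, dir flips to −; running = −3357.0000
Stage 2 [90T→78T]: ω = 3357.0000×90/78 = 3873.4615 rpm, dir flips to +; running = +3873.4615
Stage 3 [78T→43T]: ω = 3873.4615×78/43 = 7026.2791 rpm, dir flips to −; running = −7026.2791
Stage 4 [62T→62T]: ω = 7026.2791×62/62 = 7026.2791 rpm, dir flips to +; running = +7026.2791
Stage 5 [74T→33T]: ω = 7026.2791×74/33 = 15755.8985 rpm, dir flips to −; running = −15755.8985

-15755.8985 rpm (opposite to input, |ω| = 15755.8985 rpm)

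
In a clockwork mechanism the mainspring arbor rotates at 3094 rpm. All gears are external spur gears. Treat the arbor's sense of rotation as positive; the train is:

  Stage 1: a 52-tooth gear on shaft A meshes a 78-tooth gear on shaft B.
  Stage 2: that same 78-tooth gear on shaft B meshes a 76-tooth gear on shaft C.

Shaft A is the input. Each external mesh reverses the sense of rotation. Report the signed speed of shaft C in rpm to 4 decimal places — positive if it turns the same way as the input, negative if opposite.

Stage 1 [52T→78T]: ω = 3094.0000×52/78 = 2062.6667 rpm, dir flips to −; running = −2062.6667
Stage 2 [78T→76T]: ω = 2062.6667×78/76 = 2116.9474 rpm, dir flips to +; running = +2116.9474

+2116.9474 rpm (same as input, |ω| = 2116.9474 rpm)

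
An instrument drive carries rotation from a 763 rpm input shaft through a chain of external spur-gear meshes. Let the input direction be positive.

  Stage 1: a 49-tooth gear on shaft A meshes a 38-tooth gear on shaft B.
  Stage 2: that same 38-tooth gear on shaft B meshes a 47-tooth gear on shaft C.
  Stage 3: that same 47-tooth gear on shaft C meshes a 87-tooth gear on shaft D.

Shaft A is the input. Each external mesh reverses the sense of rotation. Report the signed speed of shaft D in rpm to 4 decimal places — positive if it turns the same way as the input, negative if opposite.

Stage 1 [49T→38T]: ω = 763.0000×49/38 = 983.8684 rpm, dir flips to −; running = −983.8684
Stage 2 [38T→47T]: ω = 983.8684×38/47 = 795.4681 rpm, dir flips to +; running = +795.4681
Stage 3 [47T→87T]: ω = 795.4681×47/87 = 429.7356 rpm, dir flips to −; running = −429.7356

-429.7356 rpm (opposite to input, |ω| = 429.7356 rpm)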